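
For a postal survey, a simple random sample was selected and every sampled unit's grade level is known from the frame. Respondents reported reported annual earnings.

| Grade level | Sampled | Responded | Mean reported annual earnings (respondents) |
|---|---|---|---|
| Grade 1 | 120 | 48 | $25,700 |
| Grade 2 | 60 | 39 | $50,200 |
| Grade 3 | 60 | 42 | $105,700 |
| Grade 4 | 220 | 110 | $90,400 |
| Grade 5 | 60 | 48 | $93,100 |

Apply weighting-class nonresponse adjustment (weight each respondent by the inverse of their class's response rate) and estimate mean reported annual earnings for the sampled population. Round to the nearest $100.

Response rates by class: Grade 1 48/120 = 40%, Grade 2 39/60 = 65%, Grade 3 42/60 = 70%, Grade 4 110/220 = 50%, Grade 5 48/60 = 80%.
Inverse-response-rate weighting restores each class to its sampled count, so class totals weight by n_sampled:
  Grade 1: 120 × 25,700 = 3,084,000
  Grade 2: 60 × 50,200 = 3,012,000
  Grade 3: 60 × 105,700 = 6,342,000
  Grade 4: 220 × 90,400 = 19,888,000
  Grade 5: 60 × 93,100 = 5,586,000
Adjusted estimate = 37,912,000 / 520 = 72907.7 → $72,900.

$72,900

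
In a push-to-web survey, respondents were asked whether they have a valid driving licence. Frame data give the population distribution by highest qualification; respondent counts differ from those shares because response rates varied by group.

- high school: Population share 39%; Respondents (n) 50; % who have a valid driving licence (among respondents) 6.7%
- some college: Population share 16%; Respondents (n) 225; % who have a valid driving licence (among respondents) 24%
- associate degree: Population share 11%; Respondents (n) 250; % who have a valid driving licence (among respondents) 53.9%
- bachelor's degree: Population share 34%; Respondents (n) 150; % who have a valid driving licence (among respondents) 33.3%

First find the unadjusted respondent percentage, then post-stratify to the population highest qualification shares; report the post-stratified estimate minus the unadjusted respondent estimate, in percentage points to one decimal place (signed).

Without adjustment, the pooled respondent share is:
  (50/675)×6.7 + (225/675)×24 + (250/675)×53.9 + (150/675)×33.3 = 35.8593%
Post-stratifying to population shares instead:
  0.39×6.7 + 0.16×24 + 0.11×53.9 + 0.34×33.3 = 23.704%
Difference = 23.704 − 35.8593 = -12.1553 pp.

-12.2 percentage points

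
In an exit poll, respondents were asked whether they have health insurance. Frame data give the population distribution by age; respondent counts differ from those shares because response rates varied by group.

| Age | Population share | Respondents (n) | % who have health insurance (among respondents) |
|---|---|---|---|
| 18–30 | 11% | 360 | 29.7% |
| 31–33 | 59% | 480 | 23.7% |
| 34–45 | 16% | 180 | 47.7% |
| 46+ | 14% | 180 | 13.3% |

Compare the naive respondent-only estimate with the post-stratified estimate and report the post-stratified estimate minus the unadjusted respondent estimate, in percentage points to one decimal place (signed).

Without adjustment, the pooled respondent share is:
  (360/1200)×29.7 + (480/1200)×23.7 + (180/1200)×47.7 + (180/1200)×13.3 = 27.54%
Post-stratifying to population shares instead:
  0.11×29.7 + 0.59×23.7 + 0.16×47.7 + 0.14×13.3 = 26.744%
Difference = 26.744 − 27.54 = -0.796 pp.

-0.8 percentage points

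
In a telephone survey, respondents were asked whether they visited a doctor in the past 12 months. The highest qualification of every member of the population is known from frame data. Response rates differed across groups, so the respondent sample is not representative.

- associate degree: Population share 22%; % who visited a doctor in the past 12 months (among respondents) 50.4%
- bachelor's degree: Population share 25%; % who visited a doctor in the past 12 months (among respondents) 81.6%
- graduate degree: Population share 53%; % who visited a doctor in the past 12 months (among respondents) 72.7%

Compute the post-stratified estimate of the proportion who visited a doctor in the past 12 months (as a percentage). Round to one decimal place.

70.0%

Post-stratification weights by population share, not respondent share:
  associate degree: 0.22 × 50.4 = 11.088
  bachelor's degree: 0.25 × 81.6 = 20.4
  graduate degree: 0.53 × 72.7 = 38.531
Post-stratified estimate = 70.019 → 70.0%.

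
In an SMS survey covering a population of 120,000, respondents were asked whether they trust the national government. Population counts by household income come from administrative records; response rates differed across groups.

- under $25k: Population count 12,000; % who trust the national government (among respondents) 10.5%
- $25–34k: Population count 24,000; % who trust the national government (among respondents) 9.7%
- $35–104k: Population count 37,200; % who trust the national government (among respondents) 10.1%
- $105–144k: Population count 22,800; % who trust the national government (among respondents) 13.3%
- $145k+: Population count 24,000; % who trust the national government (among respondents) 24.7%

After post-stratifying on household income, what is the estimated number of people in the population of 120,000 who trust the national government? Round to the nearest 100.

Estimated count per cell = population count × respondent percentage:
  under $25k: 12,000 × 10.5% = 1260
  $25–34k: 24,000 × 9.7% = 2328
  $35–104k: 37,200 × 10.1% = 3757.2
  $105–144k: 22,800 × 13.3% = 3032.4
  $145k+: 24,000 × 24.7% = 5928
Estimated total = 16305.6 → 16,300.

16,300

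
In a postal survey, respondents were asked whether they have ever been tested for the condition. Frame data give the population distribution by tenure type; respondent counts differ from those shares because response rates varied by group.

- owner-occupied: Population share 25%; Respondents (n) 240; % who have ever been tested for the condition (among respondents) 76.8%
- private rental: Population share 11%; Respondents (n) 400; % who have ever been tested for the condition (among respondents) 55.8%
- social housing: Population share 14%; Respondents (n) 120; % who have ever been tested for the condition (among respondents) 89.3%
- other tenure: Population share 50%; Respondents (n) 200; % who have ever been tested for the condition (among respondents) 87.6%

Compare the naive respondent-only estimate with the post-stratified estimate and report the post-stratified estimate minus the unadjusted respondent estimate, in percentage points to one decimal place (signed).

Unadjusted (pooled respondent) estimate weights by respondent counts:
  (240/960)×76.8 + (400/960)×55.8 + (120/960)×89.3 + (200/960)×87.6 = 71.8625%
Post-stratifying to population shares instead:
  0.25×76.8 + 0.11×55.8 + 0.14×89.3 + 0.5×87.6 = 81.64%
Difference = 81.64 − 71.8625 = 9.7775 pp.

+9.8 percentage points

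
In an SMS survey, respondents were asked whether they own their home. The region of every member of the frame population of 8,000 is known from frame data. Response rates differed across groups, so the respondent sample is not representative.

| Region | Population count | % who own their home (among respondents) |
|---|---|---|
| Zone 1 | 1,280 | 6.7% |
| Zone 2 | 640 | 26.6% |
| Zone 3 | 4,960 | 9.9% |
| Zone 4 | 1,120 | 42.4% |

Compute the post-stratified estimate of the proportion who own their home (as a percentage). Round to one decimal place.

15.3%

Each cell contributes population-share × respondent value:
  Zone 1: (1,280/8,000) × 6.7 = 1.072
  Zone 2: (640/8,000) × 26.6 = 2.128
  Zone 3: (4,960/8,000) × 9.9 = 6.138
  Zone 4: (1,120/8,000) × 42.4 = 5.936
Post-stratified estimate = 15.274 → 15.3%.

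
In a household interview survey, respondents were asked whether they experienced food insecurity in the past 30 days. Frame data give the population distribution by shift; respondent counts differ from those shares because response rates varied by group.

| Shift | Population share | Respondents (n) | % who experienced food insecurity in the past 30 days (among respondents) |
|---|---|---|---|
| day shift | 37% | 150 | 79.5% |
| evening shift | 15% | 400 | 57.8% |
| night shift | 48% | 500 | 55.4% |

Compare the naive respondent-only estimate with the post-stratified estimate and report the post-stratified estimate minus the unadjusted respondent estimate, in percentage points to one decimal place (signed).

Naive respondent-only estimate (weights = respondent counts):
  (150/1050)×79.5 + (400/1050)×57.8 + (500/1050)×55.4 = 59.7571%
Post-stratified estimate weights by population shares:
  0.37×79.5 + 0.15×57.8 + 0.48×55.4 = 64.677%
Difference = 64.677 − 59.7571 = 4.9199 pp.

+4.9 percentage points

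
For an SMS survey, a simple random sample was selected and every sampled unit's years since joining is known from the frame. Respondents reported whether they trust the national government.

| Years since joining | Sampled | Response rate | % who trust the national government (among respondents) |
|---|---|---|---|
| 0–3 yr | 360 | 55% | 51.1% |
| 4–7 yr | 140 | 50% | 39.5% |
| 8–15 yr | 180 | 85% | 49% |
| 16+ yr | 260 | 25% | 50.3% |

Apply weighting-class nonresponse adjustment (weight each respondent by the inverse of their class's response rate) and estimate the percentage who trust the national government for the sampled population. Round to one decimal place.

Weighting each respondent by the inverse class response rate inflates each class back to its sampled size, so the class weight is n_sampled:
  0–3 yr: 360 × 51.1 = 18,396
  4–7 yr: 140 × 39.5 = 5530
  8–15 yr: 180 × 49 = 8820
  16+ yr: 260 × 50.3 = 13,078
Adjusted estimate = 45,824 / 940 = 48.7489 → 48.7%.

48.7%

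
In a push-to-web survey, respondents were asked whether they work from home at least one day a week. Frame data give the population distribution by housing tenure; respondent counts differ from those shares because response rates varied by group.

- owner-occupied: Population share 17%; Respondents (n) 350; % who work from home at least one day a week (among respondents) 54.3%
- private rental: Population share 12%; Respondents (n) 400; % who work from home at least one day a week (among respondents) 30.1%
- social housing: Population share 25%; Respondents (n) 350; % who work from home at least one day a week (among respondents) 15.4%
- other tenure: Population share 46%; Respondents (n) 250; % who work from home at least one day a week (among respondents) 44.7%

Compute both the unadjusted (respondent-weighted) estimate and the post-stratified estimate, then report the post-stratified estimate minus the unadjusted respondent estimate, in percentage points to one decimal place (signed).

+2.0 percentage points

Unadjusted (pooled respondent) estimate weights by respondent counts:
  (350/1350)×54.3 + (400/1350)×30.1 + (350/1350)×15.4 + (250/1350)×44.7 = 35.2667%
Post-stratified estimate weights by population shares:
  0.17×54.3 + 0.12×30.1 + 0.25×15.4 + 0.46×44.7 = 37.255%
Difference = 37.255 − 35.2667 = 1.9883 pp.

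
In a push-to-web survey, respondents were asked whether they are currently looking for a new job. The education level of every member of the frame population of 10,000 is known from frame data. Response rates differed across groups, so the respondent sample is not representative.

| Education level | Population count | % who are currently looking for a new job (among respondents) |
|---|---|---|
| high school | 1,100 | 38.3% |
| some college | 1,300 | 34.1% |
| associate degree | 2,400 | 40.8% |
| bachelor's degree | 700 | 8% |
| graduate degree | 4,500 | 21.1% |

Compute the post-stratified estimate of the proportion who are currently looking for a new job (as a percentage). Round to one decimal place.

28.5%

Post-stratification weights by population share, not respondent share:
  high school: (1,100/10,000) × 38.3 = 4.213
  some college: (1,300/10,000) × 34.1 = 4.433
  associate degree: (2,400/10,000) × 40.8 = 9.792
  bachelor's degree: (700/10,000) × 8 = 0.56
  graduate degree: (4,500/10,000) × 21.1 = 9.495
Post-stratified estimate = 28.493 → 28.5%.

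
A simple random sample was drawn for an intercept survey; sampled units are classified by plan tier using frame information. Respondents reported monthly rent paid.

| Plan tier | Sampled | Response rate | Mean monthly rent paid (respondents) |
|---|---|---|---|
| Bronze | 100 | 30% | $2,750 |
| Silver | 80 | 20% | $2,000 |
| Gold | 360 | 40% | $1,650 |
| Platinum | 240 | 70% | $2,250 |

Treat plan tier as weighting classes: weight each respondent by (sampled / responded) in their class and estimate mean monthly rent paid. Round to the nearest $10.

$2,010

Each respondent's weight = sampled/responded in their class; summing within a class gives n_sampled, so:
  Bronze: 100 × 2750 = 275,000
  Silver: 80 × 2000 = 160,000
  Gold: 360 × 1650 = 594,000
  Platinum: 240 × 2250 = 540,000
Adjusted estimate = 1,569,000 / 780 = 2011.54 → $2,010.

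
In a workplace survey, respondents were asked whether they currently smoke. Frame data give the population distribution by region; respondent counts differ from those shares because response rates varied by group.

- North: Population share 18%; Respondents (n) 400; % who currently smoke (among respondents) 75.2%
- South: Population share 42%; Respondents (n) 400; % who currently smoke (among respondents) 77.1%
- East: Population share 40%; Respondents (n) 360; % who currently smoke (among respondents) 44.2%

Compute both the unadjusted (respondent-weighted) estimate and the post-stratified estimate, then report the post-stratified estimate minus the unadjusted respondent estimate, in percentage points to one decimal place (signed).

-2.6 percentage points

Naive respondent-only estimate (weights = respondent counts):
  (400/1160)×75.2 + (400/1160)×77.1 + (360/1160)×44.2 = 66.2345%
Reweighting by population region shares:
  0.18×75.2 + 0.42×77.1 + 0.4×44.2 = 63.598%
Difference = 63.598 − 66.2345 = -2.6365 pp.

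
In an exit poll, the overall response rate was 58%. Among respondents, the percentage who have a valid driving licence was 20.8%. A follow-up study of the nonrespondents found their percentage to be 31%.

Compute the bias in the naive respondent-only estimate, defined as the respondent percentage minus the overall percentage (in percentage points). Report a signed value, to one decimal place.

Nonresponse fraction = 1 − 0.58 = 0.42.
Bias = (nonresponse fraction) × (respondent percentage − nonrespondent percentage)
     = 0.42 × (20.8 − 31) = 0.42 × -10.2 = -4.284.

-4.3 percentage points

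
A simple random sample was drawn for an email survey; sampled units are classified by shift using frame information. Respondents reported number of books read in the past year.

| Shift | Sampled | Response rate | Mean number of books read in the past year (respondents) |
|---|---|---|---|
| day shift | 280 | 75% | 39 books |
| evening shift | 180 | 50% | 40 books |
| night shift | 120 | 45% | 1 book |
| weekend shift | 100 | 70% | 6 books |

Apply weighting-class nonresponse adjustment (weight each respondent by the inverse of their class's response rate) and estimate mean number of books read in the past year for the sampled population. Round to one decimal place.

Weighting each respondent by the inverse class response rate inflates each class back to its sampled size, so the class weight is n_sampled:
  day shift: 280 × 39 = 10,920
  evening shift: 180 × 40 = 7200
  night shift: 120 × 1 = 120
  weekend shift: 100 × 6 = 600
Adjusted estimate = 18,840 / 680 = 27.7059 → 27.7.

27.7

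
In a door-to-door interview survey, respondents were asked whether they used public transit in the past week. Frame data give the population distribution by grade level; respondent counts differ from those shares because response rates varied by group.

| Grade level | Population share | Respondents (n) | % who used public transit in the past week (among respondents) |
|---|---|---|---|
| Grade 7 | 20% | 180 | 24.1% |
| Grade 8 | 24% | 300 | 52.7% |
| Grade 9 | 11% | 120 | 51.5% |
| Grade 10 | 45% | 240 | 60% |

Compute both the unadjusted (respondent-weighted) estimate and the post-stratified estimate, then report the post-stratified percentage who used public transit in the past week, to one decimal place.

50.1%

Naive respondent-only estimate (weights = respondent counts):
  (180/840)×24.1 + (300/840)×52.7 + (120/840)×51.5 + (240/840)×60 = 48.4857%
Post-stratified estimate weights by population shares:
  0.2×24.1 + 0.24×52.7 + 0.11×51.5 + 0.45×60 = 50.133%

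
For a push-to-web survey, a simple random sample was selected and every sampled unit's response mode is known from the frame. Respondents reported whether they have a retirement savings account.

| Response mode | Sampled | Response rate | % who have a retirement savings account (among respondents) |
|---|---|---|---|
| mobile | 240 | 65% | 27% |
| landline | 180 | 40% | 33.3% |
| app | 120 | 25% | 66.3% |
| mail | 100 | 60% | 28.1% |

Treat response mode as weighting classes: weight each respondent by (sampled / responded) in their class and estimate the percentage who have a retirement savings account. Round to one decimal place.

36.3%

Weighting each respondent by the inverse class response rate inflates each class back to its sampled size, so the class weight is n_sampled:
  mobile: 240 × 27 = 6480
  landline: 180 × 33.3 = 5994
  app: 120 × 66.3 = 7956
  mail: 100 × 28.1 = 2810
Adjusted estimate = 23,240 / 640 = 36.3125 → 36.3%.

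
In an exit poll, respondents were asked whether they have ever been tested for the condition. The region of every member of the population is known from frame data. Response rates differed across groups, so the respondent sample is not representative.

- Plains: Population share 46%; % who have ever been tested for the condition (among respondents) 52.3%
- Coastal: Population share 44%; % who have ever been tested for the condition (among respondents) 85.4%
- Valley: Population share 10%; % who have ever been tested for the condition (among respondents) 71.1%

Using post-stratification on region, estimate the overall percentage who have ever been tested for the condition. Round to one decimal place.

Reweight to the known region distribution:
  Plains: 0.46 × 52.3 = 24.058
  Coastal: 0.44 × 85.4 = 37.576
  Valley: 0.1 × 71.1 = 7.11
Post-stratified estimate = 68.744 → 68.7%.

68.7%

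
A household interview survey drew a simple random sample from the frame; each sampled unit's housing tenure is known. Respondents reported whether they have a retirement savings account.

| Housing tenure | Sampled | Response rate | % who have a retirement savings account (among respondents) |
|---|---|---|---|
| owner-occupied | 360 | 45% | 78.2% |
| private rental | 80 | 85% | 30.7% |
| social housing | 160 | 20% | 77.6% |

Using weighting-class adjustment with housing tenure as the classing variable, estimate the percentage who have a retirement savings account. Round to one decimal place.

71.7%

Inverse-response-rate weighting restores each class to its sampled count, so class totals weight by n_sampled:
  owner-occupied: 360 × 78.2 = 28,152
  private rental: 80 × 30.7 = 2456
  social housing: 160 × 77.6 = 12,416
Adjusted estimate = 43,024 / 600 = 71.7067 → 71.7%.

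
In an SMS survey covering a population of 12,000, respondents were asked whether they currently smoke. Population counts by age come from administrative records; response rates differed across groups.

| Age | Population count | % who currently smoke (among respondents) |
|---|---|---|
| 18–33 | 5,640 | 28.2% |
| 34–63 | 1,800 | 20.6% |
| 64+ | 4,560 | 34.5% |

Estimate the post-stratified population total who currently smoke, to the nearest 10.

Estimated count per cell = population count × respondent percentage:
  18–33: 5,640 × 28.2% = 1590.48
  34–63: 1,800 × 20.6% = 370.8
  64+: 4,560 × 34.5% = 1573.2
Estimated total = 3534.48 → 3,530.

3,530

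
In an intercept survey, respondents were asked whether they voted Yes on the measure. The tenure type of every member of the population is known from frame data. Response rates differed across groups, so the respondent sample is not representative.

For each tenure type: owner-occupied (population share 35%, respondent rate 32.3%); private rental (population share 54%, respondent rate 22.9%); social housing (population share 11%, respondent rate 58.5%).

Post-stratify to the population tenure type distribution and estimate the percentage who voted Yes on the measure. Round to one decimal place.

Weight each group's respondent value by its population share:
  owner-occupied: 0.35 × 32.3 = 11.305
  private rental: 0.54 × 22.9 = 12.366
  social housing: 0.11 × 58.5 = 6.435
Post-stratified estimate = 30.106 → 30.1%.

30.1%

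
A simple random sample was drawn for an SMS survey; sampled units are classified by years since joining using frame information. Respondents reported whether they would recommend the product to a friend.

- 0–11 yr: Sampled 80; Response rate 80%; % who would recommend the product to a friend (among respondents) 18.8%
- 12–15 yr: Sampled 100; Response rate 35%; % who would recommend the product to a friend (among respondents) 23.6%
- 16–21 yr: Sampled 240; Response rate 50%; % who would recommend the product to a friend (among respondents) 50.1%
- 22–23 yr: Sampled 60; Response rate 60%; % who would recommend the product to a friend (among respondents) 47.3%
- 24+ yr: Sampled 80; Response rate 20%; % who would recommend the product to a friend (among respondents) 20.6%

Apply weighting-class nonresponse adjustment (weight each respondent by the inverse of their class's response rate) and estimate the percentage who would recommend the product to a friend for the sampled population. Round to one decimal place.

Weighting each respondent by the inverse class response rate inflates each class back to its sampled size, so the class weight is n_sampled:
  0–11 yr: 80 × 18.8 = 1504
  12–15 yr: 100 × 23.6 = 2360
  16–21 yr: 240 × 50.1 = 12,024
  22–23 yr: 60 × 47.3 = 2838
  24+ yr: 80 × 20.6 = 1648
Adjusted estimate = 20,374 / 560 = 36.3821 → 36.4%.

36.4%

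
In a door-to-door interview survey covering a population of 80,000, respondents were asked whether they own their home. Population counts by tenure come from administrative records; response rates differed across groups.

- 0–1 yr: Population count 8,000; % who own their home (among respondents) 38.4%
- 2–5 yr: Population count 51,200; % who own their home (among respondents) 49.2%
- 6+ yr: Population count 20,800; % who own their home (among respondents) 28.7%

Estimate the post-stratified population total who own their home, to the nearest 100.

34,200

Each cell contributes its population count × the respondent rate:
  0–1 yr: 8,000 × 38.4% = 3072
  2–5 yr: 51,200 × 49.2% = 25190.4
  6+ yr: 20,800 × 28.7% = 5969.6
Estimated total = 34,232 → 34,200.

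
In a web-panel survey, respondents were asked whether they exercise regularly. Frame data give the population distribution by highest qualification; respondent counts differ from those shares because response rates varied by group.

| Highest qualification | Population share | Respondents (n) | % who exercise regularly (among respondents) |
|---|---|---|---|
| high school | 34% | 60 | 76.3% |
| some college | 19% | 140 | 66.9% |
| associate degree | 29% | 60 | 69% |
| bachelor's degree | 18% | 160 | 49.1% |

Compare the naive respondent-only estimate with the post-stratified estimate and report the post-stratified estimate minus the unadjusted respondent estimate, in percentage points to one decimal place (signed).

Naive respondent-only estimate (weights = respondent counts):
  (60/420)×76.3 + (140/420)×66.9 + (60/420)×69 + (160/420)×49.1 = 61.7619%
Reweighting by population highest qualification shares:
  0.34×76.3 + 0.19×66.9 + 0.29×69 + 0.18×49.1 = 67.501%
Difference = 67.501 − 61.7619 = 5.7391 pp.

+5.7 percentage points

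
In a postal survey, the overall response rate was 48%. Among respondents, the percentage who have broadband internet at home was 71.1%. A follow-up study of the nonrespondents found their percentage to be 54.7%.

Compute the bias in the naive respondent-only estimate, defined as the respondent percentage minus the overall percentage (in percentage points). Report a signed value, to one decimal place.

Nonresponse fraction = 1 − 0.48 = 0.52.
Bias = (nonresponse fraction) × (respondent percentage − nonrespondent percentage)
     = 0.52 × (71.1 − 54.7) = 0.52 × 16.4 = 8.528.

+8.5 percentage points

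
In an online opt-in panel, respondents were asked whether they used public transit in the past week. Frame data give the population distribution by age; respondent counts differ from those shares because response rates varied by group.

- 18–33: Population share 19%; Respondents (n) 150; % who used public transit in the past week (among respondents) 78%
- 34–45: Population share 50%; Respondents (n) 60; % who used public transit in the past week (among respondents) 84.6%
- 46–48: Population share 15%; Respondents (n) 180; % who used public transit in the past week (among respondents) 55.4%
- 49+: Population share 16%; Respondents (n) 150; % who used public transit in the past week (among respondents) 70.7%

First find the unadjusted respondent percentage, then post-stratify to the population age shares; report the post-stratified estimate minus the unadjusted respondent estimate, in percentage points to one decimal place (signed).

Unadjusted (pooled respondent) estimate weights by respondent counts:
  (150/540)×78 + (60/540)×84.6 + (180/540)×55.4 + (150/540)×70.7 = 69.1722%
Post-stratifying to population shares instead:
  0.19×78 + 0.5×84.6 + 0.15×55.4 + 0.16×70.7 = 76.742%
Difference = 76.742 − 69.1722 = 7.5698 pp.

+7.6 percentage points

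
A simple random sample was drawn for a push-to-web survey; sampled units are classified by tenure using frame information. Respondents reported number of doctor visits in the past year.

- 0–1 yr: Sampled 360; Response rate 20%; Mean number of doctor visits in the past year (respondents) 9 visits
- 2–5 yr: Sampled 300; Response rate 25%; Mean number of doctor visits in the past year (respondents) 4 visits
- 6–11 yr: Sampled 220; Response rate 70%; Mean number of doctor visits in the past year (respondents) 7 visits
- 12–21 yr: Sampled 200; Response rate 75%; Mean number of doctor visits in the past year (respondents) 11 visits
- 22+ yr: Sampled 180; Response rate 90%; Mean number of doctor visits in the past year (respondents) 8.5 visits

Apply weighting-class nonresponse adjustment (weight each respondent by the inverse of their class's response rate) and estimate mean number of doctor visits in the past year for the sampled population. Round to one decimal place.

7.7

Inverse-response-rate weighting restores each class to its sampled count, so class totals weight by n_sampled:
  0–1 yr: 360 × 9 = 3240
  2–5 yr: 300 × 4 = 1200
  6–11 yr: 220 × 7 = 1540
  12–21 yr: 200 × 11 = 2200
  22+ yr: 180 × 8.5 = 1530
Adjusted estimate = 9710 / 1,260 = 7.70635 → 7.7.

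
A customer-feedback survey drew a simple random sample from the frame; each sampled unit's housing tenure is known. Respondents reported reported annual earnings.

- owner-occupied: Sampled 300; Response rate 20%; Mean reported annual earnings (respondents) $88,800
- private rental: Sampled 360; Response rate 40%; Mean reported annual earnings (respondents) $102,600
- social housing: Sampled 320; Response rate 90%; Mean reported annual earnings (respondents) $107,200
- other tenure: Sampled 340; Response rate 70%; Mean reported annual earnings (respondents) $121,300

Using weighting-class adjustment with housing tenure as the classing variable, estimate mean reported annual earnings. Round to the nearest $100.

$105,400

With weight = n_sampled/n_responded per class, the weighted class total is n_sampled:
  owner-occupied: 300 × 88,800 = 26,640,000
  private rental: 360 × 102,600 = 36,936,000
  social housing: 320 × 107,200 = 34,304,000
  other tenure: 340 × 121,300 = 41,242,000
Adjusted estimate = 139,122,000 / 1,320 = 105395 → $105,400.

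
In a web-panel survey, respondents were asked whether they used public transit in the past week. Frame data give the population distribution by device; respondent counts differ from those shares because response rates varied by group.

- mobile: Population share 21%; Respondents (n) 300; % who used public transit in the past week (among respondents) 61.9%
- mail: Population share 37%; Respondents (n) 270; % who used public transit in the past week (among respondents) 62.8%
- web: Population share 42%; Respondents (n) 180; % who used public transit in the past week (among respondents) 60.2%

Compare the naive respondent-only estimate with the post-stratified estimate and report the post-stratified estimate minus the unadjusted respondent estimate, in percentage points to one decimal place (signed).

Naive respondent-only estimate (weights = respondent counts):
  (300/750)×61.9 + (270/750)×62.8 + (180/750)×60.2 = 61.816%
Post-stratifying to population shares instead:
  0.21×61.9 + 0.37×62.8 + 0.42×60.2 = 61.519%
Difference = 61.519 − 61.816 = -0.297 pp.

-0.3 percentage points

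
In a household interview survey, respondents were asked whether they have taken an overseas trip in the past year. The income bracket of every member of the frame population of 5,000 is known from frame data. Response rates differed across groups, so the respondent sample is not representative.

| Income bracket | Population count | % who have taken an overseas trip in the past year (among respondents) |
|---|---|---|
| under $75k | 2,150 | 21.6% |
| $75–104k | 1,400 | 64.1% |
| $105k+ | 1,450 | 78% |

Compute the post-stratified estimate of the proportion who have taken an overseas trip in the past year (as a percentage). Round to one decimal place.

Post-stratification weights by population share, not respondent share:
  under $75k: (2,150/5,000) × 21.6 = 9.288
  $75–104k: (1,400/5,000) × 64.1 = 17.948
  $105k+: (1,450/5,000) × 78 = 22.62
Post-stratified estimate = 49.856 → 49.9%.

49.9%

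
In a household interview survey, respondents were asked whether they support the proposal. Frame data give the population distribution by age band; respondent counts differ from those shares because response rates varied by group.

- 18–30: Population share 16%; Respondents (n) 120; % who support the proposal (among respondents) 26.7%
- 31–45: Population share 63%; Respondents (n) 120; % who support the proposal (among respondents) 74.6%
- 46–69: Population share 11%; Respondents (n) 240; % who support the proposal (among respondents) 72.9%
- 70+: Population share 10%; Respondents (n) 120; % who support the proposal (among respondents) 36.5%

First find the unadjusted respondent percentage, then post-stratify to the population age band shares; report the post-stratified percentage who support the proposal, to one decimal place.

62.9%

Unadjusted (pooled respondent) estimate weights by respondent counts:
  (120/600)×26.7 + (120/600)×74.6 + (240/600)×72.9 + (120/600)×36.5 = 56.72%
Post-stratifying to population shares instead:
  0.16×26.7 + 0.63×74.6 + 0.11×72.9 + 0.1×36.5 = 62.939%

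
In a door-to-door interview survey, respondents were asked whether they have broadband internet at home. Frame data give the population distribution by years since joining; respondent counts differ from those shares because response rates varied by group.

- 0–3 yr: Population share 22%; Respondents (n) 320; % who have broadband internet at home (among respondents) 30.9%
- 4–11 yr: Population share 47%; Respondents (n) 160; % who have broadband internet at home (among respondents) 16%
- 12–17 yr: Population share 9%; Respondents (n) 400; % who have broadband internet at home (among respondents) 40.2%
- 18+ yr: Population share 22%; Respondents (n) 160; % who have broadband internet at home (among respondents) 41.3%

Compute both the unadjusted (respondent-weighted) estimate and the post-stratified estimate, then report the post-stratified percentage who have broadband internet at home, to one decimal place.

Without adjustment, the pooled respondent share is:
  (320/1040)×30.9 + (160/1040)×16 + (400/1040)×40.2 + (160/1040)×41.3 = 33.7846%
Post-stratifying to population shares instead:
  0.22×30.9 + 0.47×16 + 0.09×40.2 + 0.22×41.3 = 27.022%

27.0%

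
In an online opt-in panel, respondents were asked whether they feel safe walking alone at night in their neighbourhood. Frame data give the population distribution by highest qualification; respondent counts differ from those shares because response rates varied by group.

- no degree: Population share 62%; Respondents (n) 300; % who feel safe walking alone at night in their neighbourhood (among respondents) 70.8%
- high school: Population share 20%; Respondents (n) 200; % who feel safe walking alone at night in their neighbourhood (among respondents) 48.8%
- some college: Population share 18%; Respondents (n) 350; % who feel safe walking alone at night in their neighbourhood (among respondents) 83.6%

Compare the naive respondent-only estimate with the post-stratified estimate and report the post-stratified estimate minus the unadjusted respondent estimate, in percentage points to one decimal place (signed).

-2.2 percentage points

Without adjustment, the pooled respondent share is:
  (300/850)×70.8 + (200/850)×48.8 + (350/850)×83.6 = 70.8941%
Reweighting by population highest qualification shares:
  0.62×70.8 + 0.2×48.8 + 0.18×83.6 = 68.704%
Difference = 68.704 − 70.8941 = -2.1901 pp.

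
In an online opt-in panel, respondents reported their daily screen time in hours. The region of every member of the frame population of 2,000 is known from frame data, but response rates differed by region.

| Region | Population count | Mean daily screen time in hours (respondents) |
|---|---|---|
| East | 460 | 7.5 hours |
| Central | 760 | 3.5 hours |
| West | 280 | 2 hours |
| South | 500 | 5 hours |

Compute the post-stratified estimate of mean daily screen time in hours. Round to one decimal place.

4.6

Weight each group's respondent value by its population share:
  East: (460/2,000) × 7.5 = 1.725
  Central: (760/2,000) × 3.5 = 1.33
  West: (280/2,000) × 2 = 0.28
  South: (500/2,000) × 5 = 1.25
Post-stratified estimate = 4.585 → 4.6.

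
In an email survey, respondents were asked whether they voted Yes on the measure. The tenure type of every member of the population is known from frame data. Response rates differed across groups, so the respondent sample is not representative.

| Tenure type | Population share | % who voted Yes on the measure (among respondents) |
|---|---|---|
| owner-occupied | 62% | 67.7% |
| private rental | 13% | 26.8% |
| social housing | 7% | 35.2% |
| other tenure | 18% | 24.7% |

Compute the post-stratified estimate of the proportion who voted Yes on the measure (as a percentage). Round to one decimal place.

Each cell contributes population-share × respondent value:
  owner-occupied: 0.62 × 67.7 = 41.974
  private rental: 0.13 × 26.8 = 3.484
  social housing: 0.07 × 35.2 = 2.464
  other tenure: 0.18 × 24.7 = 4.446
Post-stratified estimate = 52.368 → 52.4%.

52.4%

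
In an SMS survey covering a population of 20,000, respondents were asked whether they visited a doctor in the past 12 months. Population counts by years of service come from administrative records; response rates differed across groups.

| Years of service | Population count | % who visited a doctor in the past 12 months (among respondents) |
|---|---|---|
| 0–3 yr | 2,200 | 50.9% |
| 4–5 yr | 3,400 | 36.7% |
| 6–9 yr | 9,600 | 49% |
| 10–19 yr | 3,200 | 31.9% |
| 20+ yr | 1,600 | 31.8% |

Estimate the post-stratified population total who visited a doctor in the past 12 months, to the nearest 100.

Each cell contributes its population count × the respondent rate:
  0–3 yr: 2,200 × 50.9% = 1119.8
  4–5 yr: 3,400 × 36.7% = 1247.8
  6–9 yr: 9,600 × 49% = 4704
  10–19 yr: 3,200 × 31.9% = 1020.8
  20+ yr: 1,600 × 31.8% = 508.8
Estimated total = 8601.2 → 8,600.

8,600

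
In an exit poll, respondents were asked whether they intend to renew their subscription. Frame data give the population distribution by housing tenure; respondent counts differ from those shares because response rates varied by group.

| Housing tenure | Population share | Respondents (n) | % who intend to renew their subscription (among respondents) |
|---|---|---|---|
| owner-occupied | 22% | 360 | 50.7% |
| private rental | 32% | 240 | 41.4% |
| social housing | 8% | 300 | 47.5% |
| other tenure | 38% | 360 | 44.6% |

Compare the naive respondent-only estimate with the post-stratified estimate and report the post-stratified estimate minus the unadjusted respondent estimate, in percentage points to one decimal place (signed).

-1.3 percentage points

Without adjustment, the pooled respondent share is:
  (360/1260)×50.7 + (240/1260)×41.4 + (300/1260)×47.5 + (360/1260)×44.6 = 46.4238%
Post-stratifying to population shares instead:
  0.22×50.7 + 0.32×41.4 + 0.08×47.5 + 0.38×44.6 = 45.15%
Difference = 45.15 − 46.4238 = -1.2738 pp.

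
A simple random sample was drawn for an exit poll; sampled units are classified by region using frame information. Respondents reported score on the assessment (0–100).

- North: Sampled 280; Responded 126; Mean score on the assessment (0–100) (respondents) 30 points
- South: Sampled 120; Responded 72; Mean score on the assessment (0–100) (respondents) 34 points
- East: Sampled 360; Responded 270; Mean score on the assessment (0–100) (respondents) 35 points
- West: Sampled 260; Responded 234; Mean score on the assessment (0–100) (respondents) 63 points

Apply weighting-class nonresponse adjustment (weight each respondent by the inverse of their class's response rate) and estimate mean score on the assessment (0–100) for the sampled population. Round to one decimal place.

40.6

Class response rates: North 126/280 = 45%, South 72/120 = 60%, East 270/360 = 75%, West 234/260 = 90%.
Weighting each respondent by the inverse class response rate inflates each class back to its sampled size, so the class weight is n_sampled:
  North: 280 × 30 = 8400
  South: 120 × 34 = 4080
  East: 360 × 35 = 12,600
  West: 260 × 63 = 16,380
Adjusted estimate = 41,460 / 1,020 = 40.6471 → 40.6.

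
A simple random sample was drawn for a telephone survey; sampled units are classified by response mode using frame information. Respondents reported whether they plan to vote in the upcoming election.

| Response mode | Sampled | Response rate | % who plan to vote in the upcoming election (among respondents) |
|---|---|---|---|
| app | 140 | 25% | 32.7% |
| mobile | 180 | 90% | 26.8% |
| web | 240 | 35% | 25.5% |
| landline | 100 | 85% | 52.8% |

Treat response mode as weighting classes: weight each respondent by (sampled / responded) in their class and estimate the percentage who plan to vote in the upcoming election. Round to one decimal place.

Weighting each respondent by the inverse class response rate inflates each class back to its sampled size, so the class weight is n_sampled:
  app: 140 × 32.7 = 4578
  mobile: 180 × 26.8 = 4824
  web: 240 × 25.5 = 6120
  landline: 100 × 52.8 = 5280
Adjusted estimate = 20,802 / 660 = 31.5182 → 31.5%.

31.5%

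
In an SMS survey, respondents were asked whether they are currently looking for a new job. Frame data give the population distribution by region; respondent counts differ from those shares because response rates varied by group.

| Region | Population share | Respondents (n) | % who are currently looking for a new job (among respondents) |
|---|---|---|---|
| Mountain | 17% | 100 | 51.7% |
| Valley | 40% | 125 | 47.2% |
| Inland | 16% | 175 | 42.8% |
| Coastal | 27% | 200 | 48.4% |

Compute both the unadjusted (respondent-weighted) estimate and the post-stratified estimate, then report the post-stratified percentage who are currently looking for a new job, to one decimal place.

Without adjustment, the pooled respondent share is:
  (100/600)×51.7 + (125/600)×47.2 + (175/600)×42.8 + (200/600)×48.4 = 47.0667%
Reweighting by population region shares:
  0.17×51.7 + 0.4×47.2 + 0.16×42.8 + 0.27×48.4 = 47.585%

47.6%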